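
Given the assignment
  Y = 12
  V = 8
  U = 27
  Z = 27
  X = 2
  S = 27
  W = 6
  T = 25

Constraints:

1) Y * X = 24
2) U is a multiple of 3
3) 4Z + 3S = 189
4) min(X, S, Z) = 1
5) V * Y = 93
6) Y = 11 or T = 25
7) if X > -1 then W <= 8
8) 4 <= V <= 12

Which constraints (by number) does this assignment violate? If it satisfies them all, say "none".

1) Y * X = 12 * 2 = 24 — holds.
2) 27 / 3 = 9, so 3 divides 27 — holds.
3) 4Z + 3S = 4(27) + 3(27) = 189 — holds.
4) min(2, 27, 27) = 2, not 1 — fails.
5) V * Y = 8 * 12 = 96, not 93 — fails.
6) Y = 12 ≠ 11, but T = 25 = 25 (second disjunct) — holds.
7) X = 2 > -1, so we need W ≤ 8; W = 6 ≤ 8 — holds.
8) V = 8 lies in [4, 12] — holds.

The assignment fails constraints 4, 5.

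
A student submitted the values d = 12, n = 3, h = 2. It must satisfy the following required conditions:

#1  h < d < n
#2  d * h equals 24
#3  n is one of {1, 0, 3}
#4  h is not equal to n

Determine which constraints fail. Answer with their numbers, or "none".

Constraint 1 is violated.

#1 values 2, 12, 3; d = 12 is not < n = 3 — fails.
#2 d * h = 12 * 2 = 24 — holds.
#3 n = 3 is in {1, 0, 3} — holds.
#4 h = 2, n = 3; distinct — holds.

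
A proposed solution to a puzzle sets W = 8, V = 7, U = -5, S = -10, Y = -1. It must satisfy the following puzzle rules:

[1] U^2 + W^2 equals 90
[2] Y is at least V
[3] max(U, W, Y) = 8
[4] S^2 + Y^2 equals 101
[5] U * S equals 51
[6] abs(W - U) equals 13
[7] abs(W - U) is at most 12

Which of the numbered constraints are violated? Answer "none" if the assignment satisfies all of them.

No — constraints 1, 2, 5, and 7 are not satisfied.

[1] U^2 + W^2 = (-5)^2 + 8^2 = 25 + 64 = 89, not 90  ✘
[2] Y = -1, V = 7; -1 < 7 (want ≥)  ✘
[3] max(-5, 8, -1) = 8  ✔
[4] S^2 + Y^2 = (-10)^2 + (-1)^2 = 100 + 1 = 101  ✔
[5] U * S = -5 * (-10) = 50, not 51  ✘
[6] abs(8 - (-5)) = 13  ✔
[7] abs(8 - (-5)) = 13; 13 > 12, exceeds bound 12  ✘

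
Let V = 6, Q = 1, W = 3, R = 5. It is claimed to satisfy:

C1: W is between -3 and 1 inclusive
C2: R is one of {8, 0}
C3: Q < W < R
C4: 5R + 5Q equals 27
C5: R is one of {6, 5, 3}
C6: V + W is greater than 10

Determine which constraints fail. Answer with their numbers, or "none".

Constraints 1, 2, 4, 6 are violated.

C1: W = 3 is outside [-3, 1] — violated.
C2: R = 5 is not in {8, 0} — violated.
C3: values 1 < 3 < 5 — OK.
C4: 5R + 5Q = 5(5) + 5(1) = 30, not 27 — violated.
C5: R = 5 is in {6, 5, 3} — OK.
C6: V + W = 6 + 3 = 9; 9 ≤ 10, bound 10 not met — violated.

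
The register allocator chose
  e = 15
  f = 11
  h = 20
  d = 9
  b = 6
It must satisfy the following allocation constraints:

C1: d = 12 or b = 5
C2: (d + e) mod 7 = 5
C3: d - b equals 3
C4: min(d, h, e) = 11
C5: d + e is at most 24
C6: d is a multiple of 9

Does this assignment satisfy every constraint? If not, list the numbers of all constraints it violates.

C1: d = 9 ≠ 12 and b = 6 ≠ 5; both disjuncts false  ✘
C2: d + e = 24; 24 mod 7 = 3, not 5  ✘
C3: d - b = 9 - 6 = 3  ✔
C4: min(9, 20, 15) = 9, not 11  ✘
C5: d + e = 9 + 15 = 24; 24 ≤ 24  ✔
C6: 9 / 9 = 1, so 9 divides 9  ✔

Violated: 1, 2, and 4.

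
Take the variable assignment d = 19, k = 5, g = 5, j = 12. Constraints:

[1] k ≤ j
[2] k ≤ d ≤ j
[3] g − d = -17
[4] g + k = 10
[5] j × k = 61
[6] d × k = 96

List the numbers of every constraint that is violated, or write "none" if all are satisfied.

Violated: 2, 3, 5, 6.

[1] k = 5, j = 12; 5 ≤ 12  OK
[2] values 5, 19, 12; d = 19 is not ≤ j = 12  FAIL
[3] g − d = 5 − 19 = -14, not -17  FAIL
[4] g + k = 5 + 5 = 10  OK
[5] j × k = 12 × 5 = 60, not 61  FAIL
[6] d × k = 19 × 5 = 95, not 96  FAIL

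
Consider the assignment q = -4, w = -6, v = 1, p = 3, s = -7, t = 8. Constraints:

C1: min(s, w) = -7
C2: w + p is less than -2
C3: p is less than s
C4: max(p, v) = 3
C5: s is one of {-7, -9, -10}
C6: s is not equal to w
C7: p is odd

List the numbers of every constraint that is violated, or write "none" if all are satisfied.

The assignment fails constraint 3.

C1: min(-7, -6) = -7  true
C2: w + p = -6 + 3 = -3; -3 < -2  true
C3: p = 3, s = -7; 3 ≥ -7 (want <)  false
C4: max(3, 1) = 3  true
C5: s = -7 is in {-7, -9, -10}  true
C6: s = -7, w = -6; distinct  true
C7: p = 3 is odd  true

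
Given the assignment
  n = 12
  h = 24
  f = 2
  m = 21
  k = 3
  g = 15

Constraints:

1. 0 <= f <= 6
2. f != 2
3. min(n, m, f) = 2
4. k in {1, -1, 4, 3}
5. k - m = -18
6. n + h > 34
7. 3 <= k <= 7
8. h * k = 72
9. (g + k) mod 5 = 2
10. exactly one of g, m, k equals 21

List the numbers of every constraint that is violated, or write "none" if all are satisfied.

1. f = 2 lies in [0, 6] — holds.
2. f = 2, but 2 is required to differ — fails.
3. min(12, 21, 2) = 2 — holds.
4. k = 3 is in {1, -1, 4, 3} — holds.
5. k - m = 3 - 21 = -18 — holds.
6. n + h = 12 + 24 = 36; 36 > 34 — holds.
7. k = 3 lies in [3, 7] — holds.
8. h * k = 24 * 3 = 72 — holds.
9. g + k = 18; 18 mod 5 = 3, not 2 — fails.
10. g=15, m=21, k=3; 1 of them equals 21 — holds.

Constraints 2 and 9 are violated.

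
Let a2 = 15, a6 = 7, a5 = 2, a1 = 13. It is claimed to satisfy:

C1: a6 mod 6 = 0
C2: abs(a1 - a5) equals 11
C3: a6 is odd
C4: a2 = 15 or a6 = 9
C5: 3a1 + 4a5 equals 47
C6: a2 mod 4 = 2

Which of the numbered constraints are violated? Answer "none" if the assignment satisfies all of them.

Constraints 1 and 6 do not hold.

C1: 7 mod 6 = 1, not 0 — violated.
C2: abs(13 - 2) = 11 — satisfied.
C3: a6 = 7 is odd — satisfied.
C4: a2 = 15 = 15 (first disjunct) — satisfied.
C5: 3a1 + 4a5 = 3(13) + 4(2) = 47 — satisfied.
C6: 15 mod 4 = 3, not 2 — violated.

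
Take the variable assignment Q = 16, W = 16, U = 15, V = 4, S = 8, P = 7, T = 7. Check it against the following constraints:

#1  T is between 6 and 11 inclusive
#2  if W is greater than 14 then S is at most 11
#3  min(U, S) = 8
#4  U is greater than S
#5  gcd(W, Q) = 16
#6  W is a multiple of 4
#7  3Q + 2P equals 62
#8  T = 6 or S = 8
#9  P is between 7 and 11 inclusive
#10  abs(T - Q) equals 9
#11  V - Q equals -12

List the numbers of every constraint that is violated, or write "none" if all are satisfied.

#1 T = 7 lies in [6, 11] — OK.
#2 W = 16 > 14, so we need S ≤ 11; S = 8 ≤ 11 — OK.
#3 min(15, 8) = 8 — OK.
#4 U = 15, S = 8; 15 > 8 — OK.
#5 gcd(16, 16) = 16 — OK.
#6 16 / 4 = 4, so 4 divides 16 — OK.
#7 3Q + 2P = 3(16) + 2(7) = 62 — OK.
#8 T = 7 ≠ 6, but S = 8 = 8 (second disjunct) — OK.
#9 P = 7 lies in [7, 11] — OK.
#10 abs(7 - 16) = 9 — OK.
#11 V - Q = 4 - 16 = -12 — OK.

All constraints are satisfied.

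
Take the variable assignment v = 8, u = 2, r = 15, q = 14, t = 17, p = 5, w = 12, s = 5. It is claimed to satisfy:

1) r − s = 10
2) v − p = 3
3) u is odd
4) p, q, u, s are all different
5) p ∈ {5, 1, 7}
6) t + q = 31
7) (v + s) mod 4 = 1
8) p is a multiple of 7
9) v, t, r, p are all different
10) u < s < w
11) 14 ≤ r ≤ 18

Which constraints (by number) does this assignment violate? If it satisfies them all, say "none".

1) r − s = 15 − 5 = 10  yes
2) v − p = 8 − 5 = 3  yes
3) u = 2 is even  no
4) p = s = 5, not all different  no
5) p = 5 is in {5, 1, 7}  yes
6) t + q = 17 + 14 = 31  yes
7) v + s = 13; 13 mod 4 = 1  yes
8) 5 = 7×0 + 5, so 7 does not divide 5  no
9) values 8, 17, 15, 5 are pairwise distinct  yes
10) values 2 < 5 < 12  yes
11) r = 15 lies in [14, 18]  yes

No — constraints 3, 4, 8 are not satisfied.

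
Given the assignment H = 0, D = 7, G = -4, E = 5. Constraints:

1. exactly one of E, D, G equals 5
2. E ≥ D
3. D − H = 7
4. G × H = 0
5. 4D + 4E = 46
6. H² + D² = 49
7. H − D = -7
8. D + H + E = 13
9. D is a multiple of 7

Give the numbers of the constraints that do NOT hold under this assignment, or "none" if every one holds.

The assignment fails constraints 2, 5, 8.

1. E=5, D=7, G=-4; 1 of them equals 5 — holds.
2. E = 5, D = 7; 5 < 7 (want ≥) — does not hold.
3. D − H = 7 − 0 = 7 — holds.
4. G × H = -4 × 0 = 0 — holds.
5. 4D + 4E = 4(7) + 4(5) = 48, not 46 — does not hold.
6. H² + D² = 0² + 7² = 0 + 49 = 49 — holds.
7. H − D = 0 − 7 = -7 — holds.
8. D + H + E = 7 + 0 + 5 = 12, not 13 — does not hold.
9. 7 / 7 = 1, so 7 divides 7 — holds.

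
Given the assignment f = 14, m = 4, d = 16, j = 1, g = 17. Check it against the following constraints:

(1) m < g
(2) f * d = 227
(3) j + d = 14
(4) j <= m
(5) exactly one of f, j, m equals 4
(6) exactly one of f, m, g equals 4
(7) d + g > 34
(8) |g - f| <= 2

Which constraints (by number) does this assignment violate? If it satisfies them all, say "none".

(1) m = 4, g = 17; 4 < 17  OK
(2) f * d = 14 * 16 = 224, not 227  FAIL
(3) j + d = 1 + 16 = 17, not 14  FAIL
(4) j = 1, m = 4; 1 ≤ 4  OK
(5) f=14, j=1, m=4; 1 of them equals 4  OK
(6) f=14, m=4, g=17; 1 of them equals 4  OK
(7) d + g = 16 + 17 = 33; 33 ≤ 34, bound 34 not met  FAIL
(8) |17 - 14| = 3; 3 > 2, exceeds bound 2  FAIL

Constraints 2, 3, 7, and 8 do not hold.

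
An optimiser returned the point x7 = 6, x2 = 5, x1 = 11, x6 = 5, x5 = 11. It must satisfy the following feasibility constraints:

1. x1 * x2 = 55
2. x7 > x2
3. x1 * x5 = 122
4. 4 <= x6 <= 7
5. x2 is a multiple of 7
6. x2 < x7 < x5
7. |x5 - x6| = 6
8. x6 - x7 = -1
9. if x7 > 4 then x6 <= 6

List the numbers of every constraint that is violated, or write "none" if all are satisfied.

The assignment fails constraints 3 and 5.

1. x1 * x2 = 11 * 5 = 55 — satisfied.
2. x7 = 6, x2 = 5; 6 > 5 — satisfied.
3. x1 * x5 = 11 * 11 = 121, not 122 — violated.
4. x6 = 5 lies in [4, 7] — satisfied.
5. 5 = 7*0 + 5, so 7 does not divide 5 — violated.
6. values 5 < 6 < 11 — satisfied.
7. |11 - 5| = 6 — satisfied.
8. x6 - x7 = 5 - 6 = -1 — satisfied.
9. x7 = 6 > 4, so we need x6 ≤ 6; x6 = 5 ≤ 6 — satisfied.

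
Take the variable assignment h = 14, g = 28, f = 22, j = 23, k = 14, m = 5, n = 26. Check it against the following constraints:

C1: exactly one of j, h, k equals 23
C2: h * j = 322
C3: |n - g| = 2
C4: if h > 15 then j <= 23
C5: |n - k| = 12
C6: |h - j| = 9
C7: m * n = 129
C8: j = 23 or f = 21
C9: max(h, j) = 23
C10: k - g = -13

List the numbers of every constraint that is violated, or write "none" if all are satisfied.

C1: j=23, h=14, k=14; 1 of them equals 23  true
C2: h * j = 14 * 23 = 322  true
C3: |26 - 28| = 2  true
C4: h = 14, not > 15; antecedent false, conditional vacuously true  true
C5: |26 - 14| = 12  true
C6: |14 - 23| = 9  true
C7: m * n = 5 * 26 = 130, not 129  false
C8: j = 23 = 23 (first disjunct)  true
C9: max(14, 23) = 23  true
C10: k - g = 14 - 28 = -14, not -13  false

The assignment fails constraints 7, 10.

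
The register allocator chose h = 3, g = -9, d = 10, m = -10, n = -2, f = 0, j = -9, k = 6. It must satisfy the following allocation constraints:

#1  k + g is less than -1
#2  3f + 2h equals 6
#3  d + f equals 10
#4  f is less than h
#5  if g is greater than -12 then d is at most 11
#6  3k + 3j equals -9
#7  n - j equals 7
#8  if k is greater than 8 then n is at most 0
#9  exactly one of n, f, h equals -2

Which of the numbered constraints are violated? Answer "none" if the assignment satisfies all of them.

#1 k + g = 6 + (-9) = -3; -3 < -1 — holds.
#2 3f + 2h = 3(0) + 2(3) = 6 — holds.
#3 d + f = 10 + 0 = 10 — holds.
#4 f = 0, h = 3; 0 < 3 — holds.
#5 g = -9 > -12, so we need d ≤ 11; d = 10 ≤ 11 — holds.
#6 3k + 3j = 3(6) + 3(-9) = -9 — holds.
#7 n - j = -2 - (-9) = 7 — holds.
#8 k = 6, not > 8; antecedent false, conditional vacuously true — holds.
#9 n=-2, f=0, h=3; 1 of them equals -2 — holds.

Yes — all constraints hold.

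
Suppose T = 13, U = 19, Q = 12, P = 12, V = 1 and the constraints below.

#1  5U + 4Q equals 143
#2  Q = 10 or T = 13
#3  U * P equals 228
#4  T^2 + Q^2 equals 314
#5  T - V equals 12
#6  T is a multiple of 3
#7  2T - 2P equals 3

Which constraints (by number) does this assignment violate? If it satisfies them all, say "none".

No — constraints 4, 6, 7 are not satisfied.

#1 5U + 4Q = 5(19) + 4(12) = 143 — holds.
#2 Q = 12 ≠ 10, but T = 13 = 13 (second disjunct) — holds.
#3 U * P = 19 * 12 = 228 — holds.
#4 T^2 + Q^2 = 13^2 + 12^2 = 169 + 144 = 313, not 314 — does not hold.
#5 T - V = 13 - 1 = 12 — holds.
#6 13 = 3*4 + 1, so 3 does not divide 13 — does not hold.
#7 2T - 2P = 2(13) - 2(12) = 2, not 3 — does not hold.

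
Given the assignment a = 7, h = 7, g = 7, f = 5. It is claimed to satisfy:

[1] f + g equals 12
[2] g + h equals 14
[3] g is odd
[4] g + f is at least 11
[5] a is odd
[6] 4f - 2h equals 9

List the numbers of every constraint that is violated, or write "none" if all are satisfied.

Constraint 6 is violated.

[1] f + g = 5 + 7 = 12 — holds.
[2] g + h = 7 + 7 = 14 — holds.
[3] g = 7 is odd — holds.
[4] g + f = 7 + 5 = 12; 12 ≥ 11 — holds.
[5] a = 7 is odd — holds.
[6] 4f - 2h = 4(5) - 2(7) = 6, not 9 — fails.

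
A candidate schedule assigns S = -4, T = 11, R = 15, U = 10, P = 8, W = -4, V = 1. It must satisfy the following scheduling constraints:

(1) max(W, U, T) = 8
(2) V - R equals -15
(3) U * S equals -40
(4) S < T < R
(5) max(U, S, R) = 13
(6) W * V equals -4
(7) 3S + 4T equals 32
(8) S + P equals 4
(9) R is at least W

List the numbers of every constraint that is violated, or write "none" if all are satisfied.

Constraints 1, 2, 5 do not hold.

(1) max(-4, 10, 11) = 11, not 8 — violated.
(2) V - R = 1 - 15 = -14, not -15 — violated.
(3) U * S = 10 * (-4) = -40 — OK.
(4) values -4 < 11 < 15 — OK.
(5) max(10, -4, 15) = 15, not 13 — violated.
(6) W * V = -4 * 1 = -4 — OK.
(7) 3S + 4T = 3(-4) + 4(11) = 32 — OK.
(8) S + P = -4 + 8 = 4 — OK.
(9) R = 15, W = -4; 15 ≥ -4 — OK.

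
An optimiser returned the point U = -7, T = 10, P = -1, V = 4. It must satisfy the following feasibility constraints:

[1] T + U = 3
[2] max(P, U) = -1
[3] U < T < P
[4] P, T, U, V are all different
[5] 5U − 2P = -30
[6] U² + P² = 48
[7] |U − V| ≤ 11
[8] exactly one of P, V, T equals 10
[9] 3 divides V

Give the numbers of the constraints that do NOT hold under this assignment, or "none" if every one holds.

Violated: 3, 5, 6, and 9.

[1] T + U = 10 + (-7) = 3  yes
[2] max(-1, -7) = -1  yes
[3] values -7, 10, -1; T = 10 is not < P = -1  no
[4] values -1, 10, -7, 4 are pairwise distinct  yes
[5] 5U − 2P = 5(-7) − 2(-1) = -33, not -30  no
[6] U² + P² = (-7)² + (-1)² = 49 + 1 = 50, not 48  no
[7] |-7 − 4| = 11; 11 ≤ 11  yes
[8] P=-1, V=4, T=10; 1 of them equals 10  yes
[9] 4 = 3×1 + 1, so 3 does not divide 4  no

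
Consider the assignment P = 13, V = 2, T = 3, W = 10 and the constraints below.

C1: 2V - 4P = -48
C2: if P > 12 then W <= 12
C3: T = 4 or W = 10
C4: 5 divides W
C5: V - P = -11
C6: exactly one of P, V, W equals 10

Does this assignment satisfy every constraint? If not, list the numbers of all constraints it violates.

No violations.

C1: 2V - 4P = 2(2) - 4(13) = -48 — holds.
C2: P = 13 > 12, so we need W ≤ 12; W = 10 ≤ 12 — holds.
C3: T = 3 ≠ 4, but W = 10 = 10 (second disjunct) — holds.
C4: 10 / 5 = 2, so 5 divides 10 — holds.
C5: V - P = 2 - 13 = -11 — holds.
C6: P=13, V=2, W=10; 1 of them equals 10 — holds.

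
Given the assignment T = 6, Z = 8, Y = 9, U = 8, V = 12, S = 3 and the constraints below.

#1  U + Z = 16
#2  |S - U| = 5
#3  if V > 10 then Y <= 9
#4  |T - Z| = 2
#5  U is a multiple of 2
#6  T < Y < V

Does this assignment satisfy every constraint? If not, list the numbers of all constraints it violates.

No violations.

#1 U + Z = 8 + 8 = 16  ✓
#2 |3 - 8| = 5  ✓
#3 V = 12 > 10, so we need Y ≤ 9; Y = 9 ≤ 9  ✓
#4 |6 - 8| = 2  ✓
#5 8 / 2 = 4, so 2 divides 8  ✓
#6 values 6 < 9 < 12  ✓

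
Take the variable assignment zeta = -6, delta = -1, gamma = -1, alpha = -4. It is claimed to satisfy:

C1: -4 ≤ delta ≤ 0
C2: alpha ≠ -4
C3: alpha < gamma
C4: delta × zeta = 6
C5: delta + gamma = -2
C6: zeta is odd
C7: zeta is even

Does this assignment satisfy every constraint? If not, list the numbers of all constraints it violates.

Violated: 2 and 6.

C1: delta = -1 lies in [-4, 0]  OK
C2: alpha = -4, but -4 is required to differ  FAIL
C3: alpha = -4, gamma = -1; -4 < -1  OK
C4: delta × zeta = -1 × (-6) = 6  OK
C5: delta + gamma = -1 + (-1) = -2  OK
C6: zeta = -6 is even  FAIL
C7: zeta = -6 is even  OK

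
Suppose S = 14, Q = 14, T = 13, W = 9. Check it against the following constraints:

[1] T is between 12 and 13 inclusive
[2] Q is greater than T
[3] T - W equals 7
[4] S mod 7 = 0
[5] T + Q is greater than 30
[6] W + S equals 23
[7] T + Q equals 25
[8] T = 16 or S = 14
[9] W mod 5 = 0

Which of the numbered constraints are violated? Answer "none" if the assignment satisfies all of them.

Constraints 3, 5, 7, and 9 do not hold.

[1] T = 13 lies in [12, 13] — OK.
[2] Q = 14, T = 13; 14 > 13 — OK.
[3] T - W = 13 - 9 = 4, not 7 — violated.
[4] 14 mod 7 = 0 — OK.
[5] T + Q = 13 + 14 = 27; 27 ≤ 30, bound 30 not met — violated.
[6] W + S = 9 + 14 = 23 — OK.
[7] T + Q = 13 + 14 = 27, not 25 — violated.
[8] T = 13 ≠ 16, but S = 14 = 14 (second disjunct) — OK.
[9] 9 mod 5 = 4, not 0 — violated.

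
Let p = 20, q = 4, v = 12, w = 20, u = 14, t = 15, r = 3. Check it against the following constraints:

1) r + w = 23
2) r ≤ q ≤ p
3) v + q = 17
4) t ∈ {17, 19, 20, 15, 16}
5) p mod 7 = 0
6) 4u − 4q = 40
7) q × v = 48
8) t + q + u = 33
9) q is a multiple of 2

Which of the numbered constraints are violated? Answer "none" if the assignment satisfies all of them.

1) r + w = 3 + 20 = 23  holds
2) values 3 ≤ 4 ≤ 20  holds
3) v + q = 12 + 4 = 16, not 17  fails
4) t = 15 is in {17, 19, 20, 15, 16}  holds
5) 20 mod 7 = 6, not 0  fails
6) 4u − 4q = 4(14) − 4(4) = 40  holds
7) q × v = 4 × 12 = 48  holds
8) t + q + u = 15 + 4 + 14 = 33  holds
9) 4 / 2 = 2, so 2 divides 4  holds

Violated: 3 and 5.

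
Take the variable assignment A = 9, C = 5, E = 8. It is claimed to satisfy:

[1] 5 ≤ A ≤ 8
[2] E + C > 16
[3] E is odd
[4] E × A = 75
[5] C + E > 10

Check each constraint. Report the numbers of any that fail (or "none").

[1] A = 9 is outside [5, 8] — does not hold.
[2] E + C = 8 + 5 = 13; 13 ≤ 16, bound 16 not met — does not hold.
[3] E = 8 is even — does not hold.
[4] E × A = 8 × 9 = 72, not 75 — does not hold.
[5] C + E = 5 + 8 = 13; 13 > 10 — holds.

Constraints 1, 2, 3, and 4 are violated.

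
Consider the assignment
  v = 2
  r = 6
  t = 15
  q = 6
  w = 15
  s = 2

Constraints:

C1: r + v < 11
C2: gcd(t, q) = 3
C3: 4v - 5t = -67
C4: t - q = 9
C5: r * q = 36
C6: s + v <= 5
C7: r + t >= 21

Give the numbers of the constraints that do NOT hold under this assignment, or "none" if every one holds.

C1: r + v = 6 + 2 = 8; 8 < 11 — holds.
C2: gcd(15, 6) = 3 — holds.
C3: 4v - 5t = 4(2) - 5(15) = -67 — holds.
C4: t - q = 15 - 6 = 9 — holds.
C5: r * q = 6 * 6 = 36 — holds.
C6: s + v = 2 + 2 = 4; 4 ≤ 5 — holds.
C7: r + t = 6 + 15 = 21; 21 ≥ 21 — holds.

All constraints are satisfied.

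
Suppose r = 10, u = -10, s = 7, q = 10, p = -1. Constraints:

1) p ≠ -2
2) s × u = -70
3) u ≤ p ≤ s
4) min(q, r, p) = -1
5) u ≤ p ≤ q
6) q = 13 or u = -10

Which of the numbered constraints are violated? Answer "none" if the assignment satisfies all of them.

1) p = -1, and -1 ≠ -2  true
2) s × u = 7 × (-10) = -70  true
3) values -10 ≤ -1 ≤ 7  true
4) min(10, 10, -1) = -1  true
5) values -10 ≤ -1 ≤ 10  true
6) q = 10 ≠ 13, but u = -10 = -10 (second disjunct)  true

No violations.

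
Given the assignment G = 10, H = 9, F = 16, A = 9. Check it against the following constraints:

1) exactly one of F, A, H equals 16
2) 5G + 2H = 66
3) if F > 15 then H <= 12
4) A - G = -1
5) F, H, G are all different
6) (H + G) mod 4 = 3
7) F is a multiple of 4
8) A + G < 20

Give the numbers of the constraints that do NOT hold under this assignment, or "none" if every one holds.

The assignment fails constraint 2.

1) F=16, A=9, H=9; 1 of them equals 16 — satisfied.
2) 5G + 2H = 5(10) + 2(9) = 68, not 66 — violated.
3) F = 16 > 15, so we need H ≤ 12; H = 9 ≤ 12 — satisfied.
4) A - G = 9 - 10 = -1 — satisfied.
5) values 16, 9, 10 are pairwise distinct — satisfied.
6) H + G = 19; 19 mod 4 = 3 — satisfied.
7) 16 / 4 = 4, so 4 divides 16 — satisfied.
8) A + G = 9 + 10 = 19; 19 < 20 — satisfied.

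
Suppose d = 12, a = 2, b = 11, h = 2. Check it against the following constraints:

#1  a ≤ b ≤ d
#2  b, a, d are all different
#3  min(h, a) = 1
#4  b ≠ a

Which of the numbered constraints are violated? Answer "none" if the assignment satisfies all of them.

Violated: 3.

#1 values 2 ≤ 11 ≤ 12  ✓
#2 values 11, 2, 12 are pairwise distinct  ✓
#3 min(2, 2) = 2, not 1  ✗
#4 b = 11, a = 2; distinct  ✓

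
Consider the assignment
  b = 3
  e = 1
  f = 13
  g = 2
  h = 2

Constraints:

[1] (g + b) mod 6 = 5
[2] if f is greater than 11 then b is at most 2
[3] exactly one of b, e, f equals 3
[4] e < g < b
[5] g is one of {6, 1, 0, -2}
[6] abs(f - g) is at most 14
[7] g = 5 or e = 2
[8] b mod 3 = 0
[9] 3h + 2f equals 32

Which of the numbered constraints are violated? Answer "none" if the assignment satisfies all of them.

The assignment fails constraints 2, 5, and 7.

[1] g + b = 5; 5 mod 6 = 5 — holds.
[2] f = 13 > 11, so we need b ≤ 2; but b = 3 > 2 — does not hold.
[3] b=3, e=1, f=13; 1 of them equals 3 — holds.
[4] values 1 < 2 < 3 — holds.
[5] g = 2 is not in {6, 1, 0, -2} — does not hold.
[6] abs(13 - 2) = 11; 11 ≤ 14 — holds.
[7] g = 2 ≠ 5 and e = 1 ≠ 2; both disjuncts false — does not hold.
[8] 3 mod 3 = 0 — holds.
[9] 3h + 2f = 3(2) + 2(13) = 32 — holds.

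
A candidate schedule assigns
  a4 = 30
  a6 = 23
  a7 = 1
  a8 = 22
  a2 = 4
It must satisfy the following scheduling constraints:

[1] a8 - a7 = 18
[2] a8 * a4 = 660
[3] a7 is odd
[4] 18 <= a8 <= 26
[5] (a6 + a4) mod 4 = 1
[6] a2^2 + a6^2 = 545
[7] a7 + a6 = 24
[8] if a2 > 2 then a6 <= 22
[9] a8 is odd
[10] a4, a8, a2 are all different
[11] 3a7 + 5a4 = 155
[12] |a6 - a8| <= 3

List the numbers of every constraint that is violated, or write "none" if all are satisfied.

[1] a8 - a7 = 22 - 1 = 21, not 18 — fails.
[2] a8 * a4 = 22 * 30 = 660 — holds.
[3] a7 = 1 is odd — holds.
[4] a8 = 22 lies in [18, 26] — holds.
[5] a6 + a4 = 53; 53 mod 4 = 1 — holds.
[6] a2^2 + a6^2 = 4^2 + 23^2 = 16 + 529 = 545 — holds.
[7] a7 + a6 = 1 + 23 = 24 — holds.
[8] a2 = 4 > 2, so we need a6 ≤ 22; but a6 = 23 > 22 — fails.
[9] a8 = 22 is even — fails.
[10] values 30, 22, 4 are pairwise distinct — holds.
[11] 3a7 + 5a4 = 3(1) + 5(30) = 153, not 155 — fails.
[12] |23 - 22| = 1; 1 ≤ 3 — holds.

Constraints 1, 8, 9, and 11 do not hold.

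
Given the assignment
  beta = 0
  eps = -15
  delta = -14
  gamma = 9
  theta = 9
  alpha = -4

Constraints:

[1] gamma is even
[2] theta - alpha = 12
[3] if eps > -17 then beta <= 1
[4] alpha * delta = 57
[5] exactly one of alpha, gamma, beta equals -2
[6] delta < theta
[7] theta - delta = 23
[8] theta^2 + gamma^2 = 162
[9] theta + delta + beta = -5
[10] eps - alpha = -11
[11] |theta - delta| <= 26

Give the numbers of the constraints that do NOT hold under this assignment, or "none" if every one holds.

Violated: 1, 2, 4, and 5.

[1] gamma = 9 is odd  FAIL
[2] theta - alpha = 9 - (-4) = 13, not 12  FAIL
[3] eps = -15 > -17, so we need beta ≤ 1; beta = 0 ≤ 1  OK
[4] alpha * delta = -4 * (-14) = 56, not 57  FAIL
[5] alpha=-4, gamma=9, beta=0; 0 of them equal -2, not exactly one  FAIL
[6] delta = -14, theta = 9; -14 < 9  OK
[7] theta - delta = 9 - (-14) = 23  OK
[8] theta^2 + gamma^2 = 9^2 + 9^2 = 81 + 81 = 162  OK
[9] theta + delta + beta = 9 + (-14) + 0 = -5  OK
[10] eps - alpha = -15 - (-4) = -11  OK
[11] |9 - (-14)| = 23; 23 ≤ 26  OK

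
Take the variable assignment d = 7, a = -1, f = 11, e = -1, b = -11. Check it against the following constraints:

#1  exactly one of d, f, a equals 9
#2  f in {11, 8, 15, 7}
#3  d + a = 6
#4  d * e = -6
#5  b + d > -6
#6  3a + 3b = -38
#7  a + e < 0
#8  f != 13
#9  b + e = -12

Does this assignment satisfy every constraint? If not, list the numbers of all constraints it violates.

The assignment fails constraints 1, 4, 6.

#1 d=7, f=11, a=-1; 0 of them equal 9, not exactly one  FAIL
#2 f = 11 is in {11, 8, 15, 7}  OK
#3 d + a = 7 + (-1) = 6  OK
#4 d * e = 7 * (-1) = -7, not -6  FAIL
#5 b + d = -11 + 7 = -4; -4 > -6  OK
#6 3a + 3b = 3(-1) + 3(-11) = -36, not -38  FAIL
#7 a + e = -1 + (-1) = -2; -2 < 0  OK
#8 f = 11, and 11 ≠ 13  OK
#9 b + e = -11 + (-1) = -12  OK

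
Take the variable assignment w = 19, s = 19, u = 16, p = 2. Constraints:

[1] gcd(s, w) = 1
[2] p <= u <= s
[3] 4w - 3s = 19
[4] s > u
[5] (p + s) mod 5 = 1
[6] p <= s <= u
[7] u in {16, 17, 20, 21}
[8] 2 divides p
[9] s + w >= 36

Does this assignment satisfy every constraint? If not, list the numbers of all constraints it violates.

Constraints 1 and 6 do not hold.

[1] gcd(19, 19) = 19, not 1 — violated.
[2] values 2 <= 16 <= 19 — OK.
[3] 4w - 3s = 4(19) - 3(19) = 19 — OK.
[4] s = 19, u = 16; 19 > 16 — OK.
[5] p + s = 21; 21 mod 5 = 1 — OK.
[6] values 2, 19, 16; s = 19 is not <= u = 16 — violated.
[7] u = 16 is in {16, 17, 20, 21} — OK.
[8] 2 / 2 = 1, so 2 divides 2 — OK.
[9] s + w = 19 + 19 = 38; 38 ≥ 36 — OK.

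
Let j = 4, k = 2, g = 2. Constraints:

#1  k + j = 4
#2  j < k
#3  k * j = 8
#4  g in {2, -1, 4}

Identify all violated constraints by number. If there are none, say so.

#1 k + j = 2 + 4 = 6, not 4 — does not hold.
#2 j = 4, k = 2; 4 ≥ 2 (want <) — does not hold.
#3 k * j = 2 * 4 = 8 — holds.
#4 g = 2 is in {2, -1, 4} — holds.

The assignment fails constraints 1 and 2.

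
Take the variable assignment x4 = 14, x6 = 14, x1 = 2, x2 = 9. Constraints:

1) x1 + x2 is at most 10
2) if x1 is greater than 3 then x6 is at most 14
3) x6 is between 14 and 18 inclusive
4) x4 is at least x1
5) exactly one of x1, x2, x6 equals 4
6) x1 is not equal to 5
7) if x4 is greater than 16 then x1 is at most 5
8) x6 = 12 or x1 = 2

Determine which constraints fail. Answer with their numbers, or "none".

No — constraints 1, 5 are not satisfied.

1) x1 + x2 = 2 + 9 = 11; 11 > 10, bound 10 not met — violated.
2) x1 = 2, not > 3; antecedent false, conditional vacuously true — satisfied.
3) x6 = 14 lies in [14, 18] — satisfied.
4) x4 = 14, x1 = 2; 14 ≥ 2 — satisfied.
5) x1=2, x2=9, x6=14; 0 of them equal 4, not exactly one — violated.
6) x1 = 2, and 2 ≠ 5 — satisfied.
7) x4 = 14, not > 16; antecedent false, conditional vacuously true — satisfied.
8) x6 = 14 ≠ 12, but x1 = 2 = 2 (second disjunct) — satisfied.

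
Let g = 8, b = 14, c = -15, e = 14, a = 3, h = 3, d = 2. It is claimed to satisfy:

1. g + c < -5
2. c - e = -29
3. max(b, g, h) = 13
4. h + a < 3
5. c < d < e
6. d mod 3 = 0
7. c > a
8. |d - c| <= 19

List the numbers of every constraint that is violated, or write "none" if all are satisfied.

1. g + c = 8 + (-15) = -7; -7 < -5 — holds.
2. c - e = -15 - 14 = -29 — holds.
3. max(14, 8, 3) = 14, not 13 — fails.
4. h + a = 3 + 3 = 6; 6 ≥ 3, bound 3 not met — fails.
5. values -15 < 2 < 14 — holds.
6. 2 mod 3 = 2, not 0 — fails.
7. c = -15, a = 3; -15 ≤ 3 (want >) — fails.
8. |2 - (-15)| = 17; 17 ≤ 19 — holds.

The assignment fails constraints 3, 4, 6, 7.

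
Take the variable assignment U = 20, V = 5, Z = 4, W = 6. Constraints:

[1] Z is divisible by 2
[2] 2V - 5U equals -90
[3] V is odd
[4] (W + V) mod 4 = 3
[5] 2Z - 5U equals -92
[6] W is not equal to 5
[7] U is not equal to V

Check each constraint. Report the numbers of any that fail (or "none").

The assignment satisfies every constraint.

[1] 4 / 2 = 2, so 2 divides 4 — OK.
[2] 2V - 5U = 2(5) - 5(20) = -90 — OK.
[3] V = 5 is odd — OK.
[4] W + V = 11; 11 mod 4 = 3 — OK.
[5] 2Z - 5U = 2(4) - 5(20) = -92 — OK.
[6] W = 6, and 6 ≠ 5 — OK.
[7] U = 20, V = 5; distinct — OK.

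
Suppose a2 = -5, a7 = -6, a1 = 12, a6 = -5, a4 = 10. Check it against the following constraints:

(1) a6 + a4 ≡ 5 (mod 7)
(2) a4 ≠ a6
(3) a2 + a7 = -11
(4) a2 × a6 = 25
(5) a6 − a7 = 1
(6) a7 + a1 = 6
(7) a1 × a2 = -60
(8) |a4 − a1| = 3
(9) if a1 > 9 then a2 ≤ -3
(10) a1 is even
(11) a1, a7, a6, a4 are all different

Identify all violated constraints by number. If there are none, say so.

(1) a6 + a4 = 5; 5 mod 7 = 5 — satisfied.
(2) a4 = 10, a6 = -5; distinct — satisfied.
(3) a2 + a7 = -5 + (-6) = -11 — satisfied.
(4) a2 × a6 = -5 × (-5) = 25 — satisfied.
(5) a6 − a7 = -5 − (-6) = 1 — satisfied.
(6) a7 + a1 = -6 + 12 = 6 — satisfied.
(7) a1 × a2 = 12 × (-5) = -60 — satisfied.
(8) |10 − 12| = 2, not 3 — violated.
(9) a1 = 12 > 9, so we need a2 ≤ -3; a2 = -5 ≤ -3 — satisfied.
(10) a1 = 12 is even — satisfied.
(11) values 12, -6, -5, 10 are pairwise distinct — satisfied.

Violated: 8.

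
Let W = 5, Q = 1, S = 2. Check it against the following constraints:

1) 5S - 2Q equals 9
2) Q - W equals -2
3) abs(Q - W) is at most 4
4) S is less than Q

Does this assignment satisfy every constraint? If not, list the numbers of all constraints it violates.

Violated: 1, 2, and 4.

1) 5S - 2Q = 5(2) - 2(1) = 8, not 9 — does not hold.
2) Q - W = 1 - 5 = -4, not -2 — does not hold.
3) abs(1 - 5) = 4; 4 ≤ 4 — holds.
4) S = 2, Q = 1; 2 ≥ 1 (want <) — does not hold.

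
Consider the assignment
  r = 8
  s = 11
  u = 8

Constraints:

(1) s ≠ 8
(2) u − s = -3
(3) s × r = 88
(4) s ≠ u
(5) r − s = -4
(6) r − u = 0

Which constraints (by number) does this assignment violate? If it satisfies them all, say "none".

Violated: 5.

(1) s = 11, and 11 ≠ 8 — holds.
(2) u − s = 8 − 11 = -3 — holds.
(3) s × r = 11 × 8 = 88 — holds.
(4) s = 11, u = 8; distinct — holds.
(5) r − s = 8 − 11 = -3, not -4 — fails.
(6) r − u = 8 − 8 = 0 — holds.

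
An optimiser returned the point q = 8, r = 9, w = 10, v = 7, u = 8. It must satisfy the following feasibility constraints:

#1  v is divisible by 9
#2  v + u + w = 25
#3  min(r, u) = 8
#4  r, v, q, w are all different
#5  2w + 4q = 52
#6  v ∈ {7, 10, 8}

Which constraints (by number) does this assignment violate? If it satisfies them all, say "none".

#1 7 = 9×0 + 7, so 9 does not divide 7 — does not hold.
#2 v + u + w = 7 + 8 + 10 = 25 — holds.
#3 min(9, 8) = 8 — holds.
#4 values 9, 7, 8, 10 are pairwise distinct — holds.
#5 2w + 4q = 2(10) + 4(8) = 52 — holds.
#6 v = 7 is in {7, 10, 8} — holds.

The assignment fails constraint 1.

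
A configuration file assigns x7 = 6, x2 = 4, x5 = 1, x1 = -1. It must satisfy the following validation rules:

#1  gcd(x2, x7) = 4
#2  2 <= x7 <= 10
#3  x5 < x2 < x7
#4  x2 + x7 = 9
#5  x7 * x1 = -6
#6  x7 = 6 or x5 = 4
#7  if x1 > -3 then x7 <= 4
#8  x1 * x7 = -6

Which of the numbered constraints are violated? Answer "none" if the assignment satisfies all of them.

The assignment fails constraints 1, 4, 7.

#1 gcd(4, 6) = 2, not 4  fails
#2 x7 = 6 lies in [2, 10]  holds
#3 values 1 < 4 < 6  holds
#4 x2 + x7 = 4 + 6 = 10, not 9  fails
#5 x7 * x1 = 6 * (-1) = -6  holds
#6 x7 = 6 = 6 (first disjunct)  holds
#7 x1 = -1 > -3, so we need x7 ≤ 4; but x7 = 6 > 4  fails
#8 x1 * x7 = -1 * 6 = -6  holds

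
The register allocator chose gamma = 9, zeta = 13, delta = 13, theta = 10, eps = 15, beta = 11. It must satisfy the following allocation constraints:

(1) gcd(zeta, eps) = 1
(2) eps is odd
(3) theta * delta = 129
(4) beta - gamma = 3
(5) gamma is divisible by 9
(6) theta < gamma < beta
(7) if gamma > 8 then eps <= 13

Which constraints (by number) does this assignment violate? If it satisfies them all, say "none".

The assignment fails constraints 3, 4, 6, 7.

(1) gcd(13, 15) = 1  holds
(2) eps = 15 is odd  holds
(3) theta * delta = 10 * 13 = 130, not 129  fails
(4) beta - gamma = 11 - 9 = 2, not 3  fails
(5) 9 / 9 = 1, so 9 divides 9  holds
(6) values 10, 9, 11; theta = 10 is not < gamma = 9  fails
(7) gamma = 9 > 8, so we need eps ≤ 13; but eps = 15 > 13  fails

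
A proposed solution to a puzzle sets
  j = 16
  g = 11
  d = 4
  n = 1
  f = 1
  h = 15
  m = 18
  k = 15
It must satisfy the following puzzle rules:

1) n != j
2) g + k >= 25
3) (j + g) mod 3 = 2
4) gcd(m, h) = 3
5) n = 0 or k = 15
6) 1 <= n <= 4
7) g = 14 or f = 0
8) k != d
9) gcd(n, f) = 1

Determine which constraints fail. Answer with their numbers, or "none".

Violated: 3 and 7.

1) n = 1, j = 16; distinct — holds.
2) g + k = 11 + 15 = 26; 26 ≥ 25 — holds.
3) j + g = 27; 27 mod 3 = 0, not 2 — fails.
4) gcd(18, 15) = 3 — holds.
5) n = 1 ≠ 0, but k = 15 = 15 (second disjunct) — holds.
6) n = 1 lies in [1, 4] — holds.
7) g = 11 ≠ 14 and f = 1 ≠ 0; both disjuncts false — fails.
8) k = 15, d = 4; distinct — holds.
9) gcd(1, 1) = 1 — holds.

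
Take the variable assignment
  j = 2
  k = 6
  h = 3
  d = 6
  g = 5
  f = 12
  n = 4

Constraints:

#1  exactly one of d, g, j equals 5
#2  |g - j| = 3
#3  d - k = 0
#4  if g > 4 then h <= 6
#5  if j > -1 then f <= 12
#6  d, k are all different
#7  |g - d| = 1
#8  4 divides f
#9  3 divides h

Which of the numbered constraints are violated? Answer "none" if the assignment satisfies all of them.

#1 d=6, g=5, j=2; 1 of them equals 5  true
#2 |5 - 2| = 3  true
#3 d - k = 6 - 6 = 0  true
#4 g = 5 > 4, so we need h ≤ 6; h = 3 ≤ 6  true
#5 j = 2 > -1, so we need f ≤ 12; f = 12 ≤ 12  true
#6 d = k = 6, not all different  false
#7 |5 - 6| = 1  true
#8 12 / 4 = 3, so 4 divides 12  true
#9 3 / 3 = 1, so 3 divides 3  true

Constraint 6 does not hold.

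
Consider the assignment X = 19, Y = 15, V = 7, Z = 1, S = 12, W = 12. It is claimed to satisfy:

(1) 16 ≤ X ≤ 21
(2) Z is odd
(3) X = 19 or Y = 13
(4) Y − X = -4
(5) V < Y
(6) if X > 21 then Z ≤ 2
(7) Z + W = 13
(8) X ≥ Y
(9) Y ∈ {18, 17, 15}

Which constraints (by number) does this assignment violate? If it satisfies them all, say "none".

The assignment satisfies every constraint.

(1) X = 19 lies in [16, 21]  holds
(2) Z = 1 is odd  holds
(3) X = 19 = 19 (first disjunct)  holds
(4) Y − X = 15 − 19 = -4  holds
(5) V = 7, Y = 15; 7 < 15  holds
(6) X = 19, not > 21; antecedent false, conditional vacuously true  holds
(7) Z + W = 1 + 12 = 13  holds
(8) X = 19, Y = 15; 19 ≥ 15  holds
(9) Y = 15 is in {18, 17, 15}  holds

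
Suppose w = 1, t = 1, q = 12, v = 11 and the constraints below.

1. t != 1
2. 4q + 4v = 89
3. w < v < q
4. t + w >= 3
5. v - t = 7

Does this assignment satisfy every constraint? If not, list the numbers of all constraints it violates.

Constraints 1, 2, 4, and 5 do not hold.

1. t = 1, but 1 is required to differ — fails.
2. 4q + 4v = 4(12) + 4(11) = 92, not 89 — fails.
3. values 1 < 11 < 12 — holds.
4. t + w = 1 + 1 = 2; 2 < 3, bound 3 not met — fails.
5. v - t = 11 - 1 = 10, not 7 — fails.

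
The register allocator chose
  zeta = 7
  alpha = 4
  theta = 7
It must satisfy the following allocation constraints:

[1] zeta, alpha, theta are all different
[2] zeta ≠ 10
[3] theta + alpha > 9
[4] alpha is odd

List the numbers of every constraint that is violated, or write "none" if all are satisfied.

[1] zeta = theta = 7, not all different — violated.
[2] zeta = 7, and 7 ≠ 10 — satisfied.
[3] theta + alpha = 7 + 4 = 11; 11 > 9 — satisfied.
[4] alpha = 4 is even — violated.

Constraints 1 and 4 are violated.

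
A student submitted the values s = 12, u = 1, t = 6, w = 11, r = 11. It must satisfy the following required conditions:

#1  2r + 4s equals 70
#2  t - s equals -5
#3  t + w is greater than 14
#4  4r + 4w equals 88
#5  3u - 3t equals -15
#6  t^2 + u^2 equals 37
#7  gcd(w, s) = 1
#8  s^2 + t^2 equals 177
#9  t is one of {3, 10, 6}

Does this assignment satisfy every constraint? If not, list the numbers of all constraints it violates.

Constraints 2 and 8 are violated.

#1 2r + 4s = 2(11) + 4(12) = 70 — satisfied.
#2 t - s = 6 - 12 = -6, not -5 — violated.
#3 t + w = 6 + 11 = 17; 17 > 14 — satisfied.
#4 4r + 4w = 4(11) + 4(11) = 88 — satisfied.
#5 3u - 3t = 3(1) - 3(6) = -15 — satisfied.
#6 t^2 + u^2 = 6^2 + 1^2 = 36 + 1 = 37 — satisfied.
#7 gcd(11, 12) = 1 — satisfied.
#8 s^2 + t^2 = 12^2 + 6^2 = 144 + 36 = 180, not 177 — violated.
#9 t = 6 is in {3, 10, 6} — satisfied.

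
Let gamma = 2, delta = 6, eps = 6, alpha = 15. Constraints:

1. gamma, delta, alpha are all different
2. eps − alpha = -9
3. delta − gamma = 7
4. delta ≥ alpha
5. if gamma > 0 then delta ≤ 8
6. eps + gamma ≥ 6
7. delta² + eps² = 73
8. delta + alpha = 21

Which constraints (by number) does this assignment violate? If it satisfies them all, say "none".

Violated: 3, 4, and 7.

1. values 2, 6, 15 are pairwise distinct — satisfied.
2. eps − alpha = 6 − 15 = -9 — satisfied.
3. delta − gamma = 6 − 2 = 4, not 7 — violated.
4. delta = 6, alpha = 15; 6 < 15 (want ≥) — violated.
5. gamma = 2 > 0, so we need delta ≤ 8; delta = 6 ≤ 8 — satisfied.
6. eps + gamma = 6 + 2 = 8; 8 ≥ 6 — satisfied.
7. delta² + eps² = 6² + 6² = 36 + 36 = 72, not 73 — violated.
8. delta + alpha = 6 + 15 = 21 — satisfied.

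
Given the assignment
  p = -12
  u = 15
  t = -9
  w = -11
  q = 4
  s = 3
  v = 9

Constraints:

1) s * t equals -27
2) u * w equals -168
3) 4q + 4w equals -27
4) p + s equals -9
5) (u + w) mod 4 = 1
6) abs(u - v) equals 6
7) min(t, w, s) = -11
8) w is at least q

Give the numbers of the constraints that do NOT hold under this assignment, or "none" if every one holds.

Constraints 2, 3, 5, and 8 are violated.

1) s * t = 3 * (-9) = -27 — holds.
2) u * w = 15 * (-11) = -165, not -168 — does not hold.
3) 4q + 4w = 4(4) + 4(-11) = -28, not -27 — does not hold.
4) p + s = -12 + 3 = -9 — holds.
5) u + w = 4; 4 mod 4 = 0, not 1 — does not hold.
6) abs(15 - 9) = 6 — holds.
7) min(-9, -11, 3) = -11 — holds.
8) w = -11, q = 4; -11 < 4 (want ≥) — does not hold.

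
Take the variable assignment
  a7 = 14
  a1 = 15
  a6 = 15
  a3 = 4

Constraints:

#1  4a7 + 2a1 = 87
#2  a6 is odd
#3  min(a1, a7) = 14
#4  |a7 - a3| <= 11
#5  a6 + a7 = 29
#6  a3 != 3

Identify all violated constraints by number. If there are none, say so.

Constraint 1 is violated.

#1 4a7 + 2a1 = 4(14) + 2(15) = 86, not 87 — violated.
#2 a6 = 15 is odd — OK.
#3 min(15, 14) = 14 — OK.
#4 |14 - 4| = 10; 10 ≤ 11 — OK.
#5 a6 + a7 = 15 + 14 = 29 — OK.
#6 a3 = 4, and 4 ≠ 3 — OK.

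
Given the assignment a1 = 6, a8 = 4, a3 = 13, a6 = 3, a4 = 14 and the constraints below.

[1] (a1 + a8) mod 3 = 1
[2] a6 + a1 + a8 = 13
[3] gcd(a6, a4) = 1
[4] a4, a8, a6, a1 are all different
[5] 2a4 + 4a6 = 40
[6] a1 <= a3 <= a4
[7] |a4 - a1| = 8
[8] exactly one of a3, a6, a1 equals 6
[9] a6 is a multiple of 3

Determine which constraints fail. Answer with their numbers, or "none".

The assignment satisfies every constraint.

[1] a1 + a8 = 10; 10 mod 3 = 1  OK
[2] a6 + a1 + a8 = 3 + 6 + 4 = 13  OK
[3] gcd(3, 14) = 1  OK
[4] values 14, 4, 3, 6 are pairwise distinct  OK
[5] 2a4 + 4a6 = 2(14) + 4(3) = 40  OK
[6] values 6 <= 13 <= 14  OK
[7] |14 - 6| = 8  OK
[8] a3=13, a6=3, a1=6; 1 of them equals 6  OK
[9] 3 / 3 = 1, so 3 divides 3  OK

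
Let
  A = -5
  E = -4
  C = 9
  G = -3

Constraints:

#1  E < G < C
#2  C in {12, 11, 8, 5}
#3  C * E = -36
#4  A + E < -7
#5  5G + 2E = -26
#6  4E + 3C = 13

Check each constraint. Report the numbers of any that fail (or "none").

#1 values -4 < -3 < 9 — holds.
#2 C = 9 is not in {12, 11, 8, 5} — fails.
#3 C * E = 9 * (-4) = -36 — holds.
#4 A + E = -5 + (-4) = -9; -9 < -7 — holds.
#5 5G + 2E = 5(-3) + 2(-4) = -23, not -26 — fails.
#6 4E + 3C = 4(-4) + 3(9) = 11, not 13 — fails.

The assignment fails constraints 2, 5, and 6.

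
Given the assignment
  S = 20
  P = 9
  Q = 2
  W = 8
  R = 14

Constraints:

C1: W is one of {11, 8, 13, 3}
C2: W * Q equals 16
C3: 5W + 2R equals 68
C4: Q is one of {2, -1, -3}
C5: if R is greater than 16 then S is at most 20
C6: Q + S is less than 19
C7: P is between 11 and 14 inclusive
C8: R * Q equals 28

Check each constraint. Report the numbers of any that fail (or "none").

C1: W = 8 is in {11, 8, 13, 3} — satisfied.
C2: W * Q = 8 * 2 = 16 — satisfied.
C3: 5W + 2R = 5(8) + 2(14) = 68 — satisfied.
C4: Q = 2 is in {2, -1, -3} — satisfied.
C5: R = 14, not > 16; antecedent false, conditional vacuously true — satisfied.
C6: Q + S = 2 + 20 = 22; 22 ≥ 19, bound 19 not met — violated.
C7: P = 9 is outside [11, 14] — violated.
C8: R * Q = 14 * 2 = 28 — satisfied.

Violated: 6 and 7.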